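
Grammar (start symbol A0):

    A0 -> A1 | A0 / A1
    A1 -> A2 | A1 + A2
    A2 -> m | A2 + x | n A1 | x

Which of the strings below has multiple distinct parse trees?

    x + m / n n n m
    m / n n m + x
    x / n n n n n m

m / n n m + x

x + m / n n n m: 1 tree
m / n n m + x: 6 trees
x / n n n n n m: 1 tree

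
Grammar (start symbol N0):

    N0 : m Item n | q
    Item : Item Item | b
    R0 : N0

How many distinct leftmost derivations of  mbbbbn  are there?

5

Parse trees for mbbbbn:
  [N0 m [Item [Item b] [Item [Item b] [Item [Item b] [Item b]]]] n]
  [N0 m [Item [Item b] [Item [Item [Item b] [Item b]] [Item b]]] n]
  [N0 m [Item [Item [Item b] [Item b]] [Item [Item b] [Item b]]] n]
  [N0 m [Item [Item [Item b] [Item [Item b] [Item b]]] [Item b]] n]
  [N0 m [Item [Item [Item [Item b] [Item b]] [Item b]] [Item b]] n]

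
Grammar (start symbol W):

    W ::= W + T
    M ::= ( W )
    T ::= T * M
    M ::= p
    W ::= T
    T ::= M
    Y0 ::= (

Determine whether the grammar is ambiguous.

Unambiguous

Only W, T, M are reachable from W; ignoring the rest: W → W + T | T  ;  T → T * M | M  — a left-associative chain with M at the bottom. Each string factors uniquely by precedence.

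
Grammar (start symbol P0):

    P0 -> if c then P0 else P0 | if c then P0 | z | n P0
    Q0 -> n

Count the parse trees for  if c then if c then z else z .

2

Parse trees for if c then if c then z else z:
  [P0 if c then [P0 if c then [P0 z]] else [P0 z]]
  [P0 if c then [P0 if c then [P0 z] else [P0 z]]]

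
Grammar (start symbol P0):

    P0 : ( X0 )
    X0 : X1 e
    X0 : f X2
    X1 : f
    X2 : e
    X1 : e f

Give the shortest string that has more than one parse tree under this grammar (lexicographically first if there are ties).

length 4: ( f e ) has 2 parse trees

Two derivations of ( f e ):
  P0 ⇒ ( X0 ) ⇒ ( X1 e ) ⇒ ( f e )
  P0 ⇒ ( X0 ) ⇒ ( f X2 ) ⇒ ( f e )

( f e )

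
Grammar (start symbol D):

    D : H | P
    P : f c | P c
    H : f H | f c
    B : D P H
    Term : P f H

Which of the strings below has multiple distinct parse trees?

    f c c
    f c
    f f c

f c

f c c: 1 tree
f c: 2 trees
f f c: 1 tree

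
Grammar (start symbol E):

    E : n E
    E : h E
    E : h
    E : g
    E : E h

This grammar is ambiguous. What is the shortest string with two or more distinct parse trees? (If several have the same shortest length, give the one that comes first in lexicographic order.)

h h

length 1: no string has ≥2 trees
length 2: h h has 2 parse trees

Two derivations of h h:
  E ⇒ h E ⇒ h h
  E ⇒ E h ⇒ h h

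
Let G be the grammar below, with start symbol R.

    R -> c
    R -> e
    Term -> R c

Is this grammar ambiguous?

Unambiguous

Only R is reachable from R; ignoring the rest: The reachable rules are right-linear with at most one rule per (nonterminal, next-terminal) pair. Each input token forces the next rule, so parsing is deterministic.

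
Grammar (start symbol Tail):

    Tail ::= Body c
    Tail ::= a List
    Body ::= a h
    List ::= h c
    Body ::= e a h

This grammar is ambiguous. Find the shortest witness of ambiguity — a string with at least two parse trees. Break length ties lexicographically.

a h c

length 3: a h c has 2 parse trees

Two derivations of a h c:
  Tail ⇒ Body c ⇒ a h c
  Tail ⇒ a List ⇒ a h c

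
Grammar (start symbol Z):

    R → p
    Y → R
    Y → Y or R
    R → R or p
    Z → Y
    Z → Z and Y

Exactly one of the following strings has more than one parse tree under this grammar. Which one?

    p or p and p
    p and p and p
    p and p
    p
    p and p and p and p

p or p and p

p or p and p: 2 trees
p and p and p: 1 tree
p and p: 1 tree
p: 1 tree
p and p and p and p: 1 tree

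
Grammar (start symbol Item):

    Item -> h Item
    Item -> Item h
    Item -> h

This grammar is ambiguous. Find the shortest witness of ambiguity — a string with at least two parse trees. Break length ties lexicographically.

h h

length 1: no string has ≥2 trees
length 2: h h has 2 parse trees

Two derivations of h h:
  Item ⇒ h Item ⇒ h h
  Item ⇒ Item h ⇒ h h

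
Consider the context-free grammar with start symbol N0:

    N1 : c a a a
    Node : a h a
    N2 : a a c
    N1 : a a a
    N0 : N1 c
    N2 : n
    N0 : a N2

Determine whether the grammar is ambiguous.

Witness: a a a c

Derivation 1: N0 ⇒ N1 c ⇒ a a a c
Derivation 2: N0 ⇒ a N2 ⇒ a a a c

Two distinct leftmost derivations for the same string.

Ambiguous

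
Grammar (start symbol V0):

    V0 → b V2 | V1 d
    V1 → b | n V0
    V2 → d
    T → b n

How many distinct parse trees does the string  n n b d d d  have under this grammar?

2

Parse trees for n n b d d d:
  [V0 [V1 n [V0 [V1 n [V0 b [V2 d]]] d]] d]
  [V0 [V1 n [V0 [V1 n [V0 [V1 b] d]] d]] d]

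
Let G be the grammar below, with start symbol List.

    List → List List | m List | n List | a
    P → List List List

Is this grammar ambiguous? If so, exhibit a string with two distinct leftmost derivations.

Witness: a a a

Derivation 1: List ⇒ List List ⇒ List List List ⇒ a List List ⇒ a a List ⇒ a a a
Derivation 2: List ⇒ List List ⇒ a List ⇒ a List List ⇒ a a List ⇒ a a a

Two distinct leftmost derivations for the same string.

Ambiguous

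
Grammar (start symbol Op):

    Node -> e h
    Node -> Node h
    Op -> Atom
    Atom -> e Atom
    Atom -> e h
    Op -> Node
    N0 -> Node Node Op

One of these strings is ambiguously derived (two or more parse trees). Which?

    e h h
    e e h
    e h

e h

e h h: 1 tree
e e h: 1 tree
e h: 2 trees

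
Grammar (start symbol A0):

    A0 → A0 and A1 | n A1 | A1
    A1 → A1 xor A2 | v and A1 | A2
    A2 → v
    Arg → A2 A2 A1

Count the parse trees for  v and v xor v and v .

Parse trees for v and v xor v and v:
  [A0 [A0 [A0 [A1 [A2 v]]] and [A1 [A1 [A2 v]] xor [A2 v]]] and [A1 [A2 v]]]
  [A0 [A0 [A1 [A1 v and [A1 [A2 v]]] xor [A2 v]]] and [A1 [A2 v]]]
  [A0 [A0 [A1 v and [A1 [A1 [A2 v]] xor [A2 v]]]] and [A1 [A2 v]]]

3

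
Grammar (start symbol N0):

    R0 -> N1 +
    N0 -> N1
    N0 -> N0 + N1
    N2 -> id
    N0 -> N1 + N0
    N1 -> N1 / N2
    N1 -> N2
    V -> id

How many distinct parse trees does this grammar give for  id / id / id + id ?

Parse trees for id / id / id + id:
  [N0 [N0 [N1 [N1 [N1 [N2 id]] / [N2 id]] / [N2 id]]] + [N1 [N2 id]]]
  [N0 [N1 [N1 [N1 [N2 id]] / [N2 id]] / [N2 id]] + [N0 [N1 [N2 id]]]]

2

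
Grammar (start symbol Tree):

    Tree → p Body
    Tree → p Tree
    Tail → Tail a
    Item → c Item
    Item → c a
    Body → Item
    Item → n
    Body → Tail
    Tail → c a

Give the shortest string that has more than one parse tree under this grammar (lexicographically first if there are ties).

length 2: no string has ≥2 trees
length 3: p c a has 2 parse trees

Two derivations of p c a:
  Tree ⇒ p Body ⇒ p Item ⇒ p c a
  Tree ⇒ p Body ⇒ p Tail ⇒ p c a

p c a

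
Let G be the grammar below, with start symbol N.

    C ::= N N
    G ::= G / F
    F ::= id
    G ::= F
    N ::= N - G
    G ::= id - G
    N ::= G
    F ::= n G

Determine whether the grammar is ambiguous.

Ambiguous

Witness: id - id

Derivation 1: N ⇒ N - G ⇒ G - G ⇒ F - G ⇒ id - G ⇒ id - F ⇒ id - id
Derivation 2: N ⇒ G ⇒ id - G ⇒ id - F ⇒ id - id

Two distinct leftmost derivations for the same string.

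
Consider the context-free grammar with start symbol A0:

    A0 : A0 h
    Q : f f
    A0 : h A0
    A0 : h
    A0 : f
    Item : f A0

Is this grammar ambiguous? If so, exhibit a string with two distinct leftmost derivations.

Witness: h h

Derivation 1: A0 ⇒ A0 h ⇒ h h
Derivation 2: A0 ⇒ h A0 ⇒ h h

Two distinct leftmost derivations for the same string.

Ambiguous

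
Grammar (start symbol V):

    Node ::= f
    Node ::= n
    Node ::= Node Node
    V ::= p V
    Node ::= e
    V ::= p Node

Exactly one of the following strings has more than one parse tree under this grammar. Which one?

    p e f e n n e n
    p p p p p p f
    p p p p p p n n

p e f e n n e n: 132 trees
p p p p p p f: 1 tree
p p p p p p n n: 1 tree

p e f e n n e n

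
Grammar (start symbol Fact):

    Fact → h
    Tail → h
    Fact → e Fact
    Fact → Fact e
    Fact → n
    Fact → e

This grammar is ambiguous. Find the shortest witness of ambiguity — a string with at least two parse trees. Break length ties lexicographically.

length 1: no string has ≥2 trees
length 2: e e has 2 parse trees

Two derivations of e e:
  Fact ⇒ e Fact ⇒ e e
  Fact ⇒ Fact e ⇒ e e

e e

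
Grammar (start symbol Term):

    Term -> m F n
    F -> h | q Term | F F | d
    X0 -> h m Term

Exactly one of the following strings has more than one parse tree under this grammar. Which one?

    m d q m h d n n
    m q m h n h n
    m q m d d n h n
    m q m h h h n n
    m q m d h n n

m q m h h h n n

m d q m h d n n: 1 tree
m q m h n h n: 1 tree
m q m d d n h n: 1 tree
m q m h h h n n: 2 trees
m q m d h n n: 1 tree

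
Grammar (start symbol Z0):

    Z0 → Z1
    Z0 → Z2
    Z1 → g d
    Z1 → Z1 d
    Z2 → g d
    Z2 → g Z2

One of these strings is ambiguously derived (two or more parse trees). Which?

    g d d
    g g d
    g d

g d

g d d: 1 tree
g g d: 1 tree
g d: 2 trees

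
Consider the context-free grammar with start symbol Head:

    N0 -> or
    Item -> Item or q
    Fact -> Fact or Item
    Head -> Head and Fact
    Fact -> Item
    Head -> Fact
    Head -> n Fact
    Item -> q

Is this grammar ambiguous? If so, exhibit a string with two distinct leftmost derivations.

Witness: q or q

Derivation 1: Head ⇒ Fact ⇒ Fact or Item ⇒ Item or Item ⇒ q or Item ⇒ q or q
Derivation 2: Head ⇒ Fact ⇒ Item ⇒ Item or q ⇒ q or q

Two distinct leftmost derivations for the same string.

Ambiguous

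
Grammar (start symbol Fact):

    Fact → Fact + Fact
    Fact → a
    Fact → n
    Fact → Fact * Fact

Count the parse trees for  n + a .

1

Parse trees for n + a:
  [Fact [Fact n] + [Fact a]]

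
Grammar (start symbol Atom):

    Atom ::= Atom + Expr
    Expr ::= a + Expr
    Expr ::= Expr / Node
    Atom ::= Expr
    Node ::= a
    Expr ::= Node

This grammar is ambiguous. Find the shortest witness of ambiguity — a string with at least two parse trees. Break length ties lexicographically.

a + a

length 1: no string has ≥2 trees
length 3: a + a has 2 parse trees

Two derivations of a + a:
  Atom ⇒ Atom + Expr ⇒ Expr + Expr ⇒ Node + Expr ⇒ a + Expr ⇒ a + Node ⇒ a + a
  Atom ⇒ Expr ⇒ a + Expr ⇒ a + Node ⇒ a + a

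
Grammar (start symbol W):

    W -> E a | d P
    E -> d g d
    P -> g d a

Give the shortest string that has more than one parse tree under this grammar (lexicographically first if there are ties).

d g d a

length 4: d g d a has 2 parse trees

Two derivations of d g d a:
  W ⇒ E a ⇒ d g d a
  W ⇒ d P ⇒ d g d a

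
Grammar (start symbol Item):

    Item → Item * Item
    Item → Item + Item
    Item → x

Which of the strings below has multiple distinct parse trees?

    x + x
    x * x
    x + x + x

x + x: 1 tree
x * x: 1 tree
x + x + x: 2 trees

x + x + x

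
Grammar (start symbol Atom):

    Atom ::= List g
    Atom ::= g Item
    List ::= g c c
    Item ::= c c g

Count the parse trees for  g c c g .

2

Parse trees for g c c g:
  [Atom [List g c c] g]
  [Atom g [Item c c g]]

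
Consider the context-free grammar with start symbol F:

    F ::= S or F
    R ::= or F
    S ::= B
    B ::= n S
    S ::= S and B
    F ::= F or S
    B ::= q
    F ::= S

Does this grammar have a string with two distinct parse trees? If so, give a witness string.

Ambiguous

Witness: q or q

Derivation 1: F ⇒ S or F ⇒ B or F ⇒ q or F ⇒ q or S ⇒ q or B ⇒ q or q
Derivation 2: F ⇒ F or S ⇒ S or S ⇒ B or S ⇒ q or S ⇒ q or B ⇒ q or q

Two distinct leftmost derivations for the same string.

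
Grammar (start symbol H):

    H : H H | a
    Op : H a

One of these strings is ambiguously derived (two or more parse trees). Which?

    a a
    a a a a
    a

a a a a

a a: 1 tree
a a a a: 5 trees
a: 1 tree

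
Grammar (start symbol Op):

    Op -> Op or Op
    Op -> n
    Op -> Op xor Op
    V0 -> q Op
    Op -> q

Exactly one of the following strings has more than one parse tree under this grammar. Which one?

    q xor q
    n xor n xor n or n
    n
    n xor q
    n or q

n xor n xor n or n

q xor q: 1 tree
n xor n xor n or n: 5 trees
n: 1 tree
n xor q: 1 tree
n or q: 1 tree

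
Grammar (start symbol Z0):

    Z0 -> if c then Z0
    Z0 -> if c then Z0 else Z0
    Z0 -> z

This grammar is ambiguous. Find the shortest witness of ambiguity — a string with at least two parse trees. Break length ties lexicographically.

length 1: no string has ≥2 trees
length 4: no string has ≥2 trees
length 6: no string has ≥2 trees
length 7: no string has ≥2 trees
length 9: if c then if c then z else z has 2 parse trees

Two derivations of if c then if c then z else z:
  Z0 ⇒ if c then Z0 ⇒ if c then if c then Z0 else Z0 ⇒ if c then if c then z else Z0 ⇒ if c then if c then z else z
  Z0 ⇒ if c then Z0 else Z0 ⇒ if c then if c then Z0 else Z0 ⇒ if c then if c then z else Z0 ⇒ if c then if c then z else z

if c then if c then z else z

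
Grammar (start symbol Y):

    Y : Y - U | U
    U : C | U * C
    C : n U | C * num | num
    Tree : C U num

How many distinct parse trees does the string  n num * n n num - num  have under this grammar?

2

Parse trees for n num * n n num - num:
  [Y [Y [U [C n [U [U [C num]] * [C n [U [C n [U [C num]]]]]]]]] - [U [C num]]]
  [Y [Y [U [U [C n [U [C num]]]] * [C n [U [C n [U [C num]]]]]]] - [U [C num]]]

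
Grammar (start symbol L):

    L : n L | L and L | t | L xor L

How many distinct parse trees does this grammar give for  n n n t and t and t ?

14

Parse trees for n n n t and t and t (showing first 6 of 14):
  [L n [L n [L n [L [L t] and [L [L t] and [L t]]]]]]
  [L n [L n [L n [L [L [L t] and [L t]] and [L t]]]]]
  [L n [L n [L [L n [L t]] and [L [L t] and [L t]]]]]
  [L n [L n [L [L n [L [L t] and [L t]]] and [L t]]]]
  [L n [L n [L [L [L n [L t]] and [L t]] and [L t]]]]
  [L n [L [L n [L n [L t]]] and [L [L t] and [L t]]]]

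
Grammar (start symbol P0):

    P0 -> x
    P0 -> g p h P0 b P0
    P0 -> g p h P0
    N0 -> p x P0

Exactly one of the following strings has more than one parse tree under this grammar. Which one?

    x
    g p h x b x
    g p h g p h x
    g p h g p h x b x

g p h g p h x b x

x: 1 tree
g p h x b x: 1 tree
g p h g p h x: 1 tree
g p h g p h x b x: 2 trees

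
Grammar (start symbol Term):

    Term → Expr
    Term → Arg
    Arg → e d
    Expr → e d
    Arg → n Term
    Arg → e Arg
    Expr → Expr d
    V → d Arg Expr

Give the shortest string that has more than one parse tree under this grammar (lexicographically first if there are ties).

length 2: e d has 2 parse trees

Two derivations of e d:
  Term ⇒ Expr ⇒ e d
  Term ⇒ Arg ⇒ e d

e d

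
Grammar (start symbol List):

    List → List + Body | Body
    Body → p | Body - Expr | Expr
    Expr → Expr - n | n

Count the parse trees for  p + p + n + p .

1

Parse trees for p + p + n + p:
  [List [List [List [List [Body p]] + [Body p]] + [Body [Expr n]]] + [Body p]]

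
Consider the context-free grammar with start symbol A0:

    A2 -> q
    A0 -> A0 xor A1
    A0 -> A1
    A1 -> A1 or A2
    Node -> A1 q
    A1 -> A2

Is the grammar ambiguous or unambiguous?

(Node is unreachable from A0, so its rules don't affect L(A0).) This is a standard precedence ladder (A0 over A1 over A2), with each level left-recursive on its own operator ('xor' at A0, 'or' at A1). That structure is LR(1), hence unambiguous.

Unambiguous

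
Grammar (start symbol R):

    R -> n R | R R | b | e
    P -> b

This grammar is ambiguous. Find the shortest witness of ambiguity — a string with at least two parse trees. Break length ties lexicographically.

b b b

length 1: no string has ≥2 trees
length 2: no string has ≥2 trees
length 3: b b b has 2 parse trees

Two derivations of b b b:
  R ⇒ R R ⇒ R R R ⇒ b R R ⇒ b b R ⇒ b b b
  R ⇒ R R ⇒ b R ⇒ b R R ⇒ b b R ⇒ b b b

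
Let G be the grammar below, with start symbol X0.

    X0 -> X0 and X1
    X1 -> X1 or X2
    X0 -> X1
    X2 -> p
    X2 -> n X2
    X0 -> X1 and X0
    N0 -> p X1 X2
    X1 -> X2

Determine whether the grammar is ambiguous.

Witness: p and p

Derivation 1: X0 ⇒ X0 and X1 ⇒ X1 and X1 ⇒ X2 and X1 ⇒ p and X1 ⇒ p and X2 ⇒ p and p
Derivation 2: X0 ⇒ X1 and X0 ⇒ X2 and X0 ⇒ p and X0 ⇒ p and X1 ⇒ p and X2 ⇒ p and p

Two distinct leftmost derivations for the same string.

Ambiguous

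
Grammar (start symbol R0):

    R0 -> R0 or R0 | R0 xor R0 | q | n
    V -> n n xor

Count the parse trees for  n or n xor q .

2

Parse trees for n or n xor q:
  [R0 [R0 n] or [R0 [R0 n] xor [R0 q]]]
  [R0 [R0 [R0 n] or [R0 n]] xor [R0 q]]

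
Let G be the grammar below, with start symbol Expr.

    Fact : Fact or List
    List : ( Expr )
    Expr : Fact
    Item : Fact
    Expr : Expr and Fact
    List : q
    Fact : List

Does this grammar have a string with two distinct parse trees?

(Item is unreachable from Expr, so its rules don't affect L(Expr).) The grammar is stratified — Expr handles 'and' (left-recursive), Fact handles 'or', List atoms. Each operator has a fixed associativity and precedence level, so every string has one parse.

Unambiguous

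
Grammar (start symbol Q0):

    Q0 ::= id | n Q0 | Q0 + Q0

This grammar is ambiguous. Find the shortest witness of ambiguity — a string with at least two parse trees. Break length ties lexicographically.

length 1: no string has ≥2 trees
length 2: no string has ≥2 trees
length 3: no string has ≥2 trees
length 4: n id + id has 2 parse trees

Two derivations of n id + id:
  Q0 ⇒ n Q0 ⇒ n Q0 + Q0 ⇒ n id + Q0 ⇒ n id + id
  Q0 ⇒ Q0 + Q0 ⇒ n Q0 + Q0 ⇒ n id + Q0 ⇒ n id + id

n id + id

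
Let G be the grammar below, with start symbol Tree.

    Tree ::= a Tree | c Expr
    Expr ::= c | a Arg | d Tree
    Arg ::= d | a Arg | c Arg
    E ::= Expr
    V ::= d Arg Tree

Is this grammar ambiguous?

Only Tree, Expr, Arg are reachable from Tree; ignoring the rest: Restricted to the reachable nonterminals, every rule has the form A → t or A → t B, and no two rules for the same A share a first terminal. The grammar encodes a DFA — one run per string.

Unambiguous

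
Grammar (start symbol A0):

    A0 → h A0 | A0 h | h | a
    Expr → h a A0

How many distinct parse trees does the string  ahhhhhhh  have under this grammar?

Parse trees for ahhhhhhh:
  [A0 [A0 [A0 [A0 [A0 [A0 [A0 [A0 a] h] h] h] h] h] h] h]

1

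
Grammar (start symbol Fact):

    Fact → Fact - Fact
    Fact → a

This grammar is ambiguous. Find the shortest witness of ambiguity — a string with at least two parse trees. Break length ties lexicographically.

a - a - a

length 1: no string has ≥2 trees
length 3: no string has ≥2 trees
length 5: a - a - a has 2 parse trees

Two derivations of a - a - a:
  Fact ⇒ Fact - Fact ⇒ Fact - Fact - Fact ⇒ a - Fact - Fact ⇒ a - a - Fact ⇒ a - a - a
  Fact ⇒ Fact - Fact ⇒ a - Fact ⇒ a - Fact - Fact ⇒ a - a - Fact ⇒ a - a - a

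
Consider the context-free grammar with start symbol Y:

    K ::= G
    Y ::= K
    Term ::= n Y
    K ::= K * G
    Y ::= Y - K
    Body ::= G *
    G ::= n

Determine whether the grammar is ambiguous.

Unambiguous

Only Y, K, G are reachable from Y; ignoring the rest: This is a standard precedence ladder (Y over K over G), with each level left-recursive on its own operator ('-' at Y, '*' at K). That structure is LR(1), hence unambiguous.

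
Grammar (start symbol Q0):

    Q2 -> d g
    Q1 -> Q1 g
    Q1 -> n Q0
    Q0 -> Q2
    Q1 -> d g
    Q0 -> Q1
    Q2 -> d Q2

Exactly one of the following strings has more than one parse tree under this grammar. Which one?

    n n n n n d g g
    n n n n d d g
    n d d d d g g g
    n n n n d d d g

n n n n n d g g

n n n n n d g g: 11 trees
n n n n d d g: 1 tree
n d d d d g g g: 1 tree
n n n n d d d g: 1 tree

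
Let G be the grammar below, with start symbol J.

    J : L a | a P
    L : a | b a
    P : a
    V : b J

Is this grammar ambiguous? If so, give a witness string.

Witness: a a

Derivation 1: J ⇒ L a ⇒ a a
Derivation 2: J ⇒ a P ⇒ a a

Two distinct leftmost derivations for the same string.

Ambiguous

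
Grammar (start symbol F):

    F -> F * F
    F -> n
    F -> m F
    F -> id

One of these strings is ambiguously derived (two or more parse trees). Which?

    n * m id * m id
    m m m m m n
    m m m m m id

n * m id * m id

n * m id * m id: 3 trees
m m m m m n: 1 tree
m m m m m id: 1 tree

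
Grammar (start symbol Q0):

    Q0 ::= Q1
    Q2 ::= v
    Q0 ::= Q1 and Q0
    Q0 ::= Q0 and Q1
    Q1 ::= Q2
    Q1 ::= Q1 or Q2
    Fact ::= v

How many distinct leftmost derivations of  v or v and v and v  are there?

4

Parse trees for v or v and v and v:
  [Q0 [Q1 [Q1 [Q2 v]] or [Q2 v]] and [Q0 [Q1 [Q2 v]] and [Q0 [Q1 [Q2 v]]]]]
  [Q0 [Q1 [Q1 [Q2 v]] or [Q2 v]] and [Q0 [Q0 [Q1 [Q2 v]]] and [Q1 [Q2 v]]]]
  [Q0 [Q0 [Q1 [Q1 [Q2 v]] or [Q2 v]] and [Q0 [Q1 [Q2 v]]]] and [Q1 [Q2 v]]]
  [Q0 [Q0 [Q0 [Q1 [Q1 [Q2 v]] or [Q2 v]]] and [Q1 [Q2 v]]] and [Q1 [Q2 v]]]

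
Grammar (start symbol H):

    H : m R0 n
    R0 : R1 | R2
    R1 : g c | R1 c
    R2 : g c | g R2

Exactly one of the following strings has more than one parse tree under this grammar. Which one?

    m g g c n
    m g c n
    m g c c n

m g g c n: 1 tree
m g c n: 2 trees
m g c c n: 1 tree

m g c n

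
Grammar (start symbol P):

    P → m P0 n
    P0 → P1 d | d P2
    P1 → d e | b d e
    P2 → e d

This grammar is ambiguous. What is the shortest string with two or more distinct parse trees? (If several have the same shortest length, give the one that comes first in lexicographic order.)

length 5: m d e d n has 2 parse trees

Two derivations of m d e d n:
  P ⇒ m P0 n ⇒ m P1 d n ⇒ m d e d n
  P ⇒ m P0 n ⇒ m d P2 n ⇒ m d e d n

m d e d n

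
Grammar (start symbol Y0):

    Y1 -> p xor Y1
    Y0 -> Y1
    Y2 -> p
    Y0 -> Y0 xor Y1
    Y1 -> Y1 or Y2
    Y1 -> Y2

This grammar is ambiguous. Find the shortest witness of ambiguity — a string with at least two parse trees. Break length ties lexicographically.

length 1: no string has ≥2 trees
length 3: p xor p has 2 parse trees

Two derivations of p xor p:
  Y0 ⇒ Y1 ⇒ p xor Y1 ⇒ p xor Y2 ⇒ p xor p
  Y0 ⇒ Y0 xor Y1 ⇒ Y1 xor Y1 ⇒ Y2 xor Y1 ⇒ p xor Y1 ⇒ p xor Y2 ⇒ p xor p

p xor p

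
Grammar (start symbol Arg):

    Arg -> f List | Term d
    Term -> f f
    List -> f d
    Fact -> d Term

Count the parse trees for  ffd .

Parse trees for ffd:
  [Arg f [List f d]]
  [Arg [Term f f] d]

2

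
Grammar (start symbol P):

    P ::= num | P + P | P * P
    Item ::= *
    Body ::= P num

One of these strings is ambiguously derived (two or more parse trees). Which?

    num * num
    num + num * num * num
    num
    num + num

num + num * num * num

num * num: 1 tree
num + num * num * num: 5 trees
num: 1 tree
num + num: 1 tree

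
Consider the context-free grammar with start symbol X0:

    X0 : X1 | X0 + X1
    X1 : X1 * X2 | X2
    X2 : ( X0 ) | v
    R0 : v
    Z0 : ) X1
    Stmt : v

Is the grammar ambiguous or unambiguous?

(R0, Z0, Stmt are unreachable from X0, so their rules don't affect L(X0).) The grammar is stratified — X0 handles '+' (left-recursive), X1 handles '*', X2 atoms. Each operator has a fixed associativity and precedence level, so every string has one parse.

Unambiguous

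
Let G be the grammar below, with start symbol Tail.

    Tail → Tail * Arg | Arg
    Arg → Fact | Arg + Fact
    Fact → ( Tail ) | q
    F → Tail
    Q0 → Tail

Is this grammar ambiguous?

(F, Q0 are unreachable from Tail, so their rules don't affect L(Tail).) Tail → Tail * Arg | Arg  ;  Arg → Arg + Fact | Fact  — a left-associative chain with Fact at the bottom. Each string factors uniquely by precedence.

Unambiguous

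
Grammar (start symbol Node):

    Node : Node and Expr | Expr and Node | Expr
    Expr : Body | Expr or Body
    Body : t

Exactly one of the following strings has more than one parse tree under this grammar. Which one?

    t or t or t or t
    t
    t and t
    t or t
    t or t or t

t or t or t or t: 1 tree
t: 1 tree
t and t: 2 trees
t or t: 1 tree
t or t or t: 1 tree

t and t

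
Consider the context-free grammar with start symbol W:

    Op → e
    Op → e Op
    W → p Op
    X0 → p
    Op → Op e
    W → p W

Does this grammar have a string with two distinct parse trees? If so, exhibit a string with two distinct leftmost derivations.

Ambiguous

Witness: p e e

Derivation 1: W ⇒ p Op ⇒ p e Op ⇒ p e e
Derivation 2: W ⇒ p Op ⇒ p Op e ⇒ p e e

Two distinct leftmost derivations for the same string.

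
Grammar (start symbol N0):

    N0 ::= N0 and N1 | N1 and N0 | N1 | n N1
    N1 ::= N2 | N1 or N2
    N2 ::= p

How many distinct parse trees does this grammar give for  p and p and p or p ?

4

Parse trees for p and p and p or p:
  [N0 [N0 [N0 [N1 [N2 p]]] and [N1 [N2 p]]] and [N1 [N1 [N2 p]] or [N2 p]]]
  [N0 [N0 [N1 [N2 p]] and [N0 [N1 [N2 p]]]] and [N1 [N1 [N2 p]] or [N2 p]]]
  [N0 [N1 [N2 p]] and [N0 [N0 [N1 [N2 p]]] and [N1 [N1 [N2 p]] or [N2 p]]]]
  [N0 [N1 [N2 p]] and [N0 [N1 [N2 p]] and [N0 [N1 [N1 [N2 p]] or [N2 p]]]]]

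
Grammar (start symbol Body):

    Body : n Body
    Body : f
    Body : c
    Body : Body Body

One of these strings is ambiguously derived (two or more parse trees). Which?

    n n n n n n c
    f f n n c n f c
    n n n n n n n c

n n n n n n c: 1 tree
f f n n c n f c: 43 trees
n n n n n n n c: 1 tree

f f n n c n f c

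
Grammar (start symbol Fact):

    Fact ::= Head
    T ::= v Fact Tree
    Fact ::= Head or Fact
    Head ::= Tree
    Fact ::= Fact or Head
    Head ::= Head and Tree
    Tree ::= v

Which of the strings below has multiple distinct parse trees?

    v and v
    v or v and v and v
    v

v and v: 1 tree
v or v and v and v: 2 trees
v: 1 tree

v or v and v and v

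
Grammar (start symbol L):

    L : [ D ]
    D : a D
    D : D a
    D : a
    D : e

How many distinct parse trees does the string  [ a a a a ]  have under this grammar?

Parse trees for [ a a a a ]:
  [L [ [D a [D a [D a [D a]]]] ]]
  [L [ [D a [D a [D [D a] a]]] ]]
  [L [ [D a [D [D a [D a]] a]] ]]
  [L [ [D a [D [D [D a] a] a]] ]]
  [L [ [D [D a [D a [D a]]] a] ]]
  [L [ [D [D a [D [D a] a]] a] ]]
  [L [ [D [D [D a [D a]] a] a] ]]
  [L [ [D [D [D [D a] a] a] a] ]]

8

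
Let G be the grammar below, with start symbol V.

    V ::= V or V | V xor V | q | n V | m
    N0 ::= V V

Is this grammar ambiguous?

Ambiguous

Witness: n m or m

Derivation 1: V ⇒ V or V ⇒ n V or V ⇒ n m or V ⇒ n m or m
Derivation 2: V ⇒ n V ⇒ n V or V ⇒ n m or V ⇒ n m or m

Two distinct leftmost derivations for the same string.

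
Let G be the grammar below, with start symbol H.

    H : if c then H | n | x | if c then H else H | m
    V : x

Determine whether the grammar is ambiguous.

Witness: if c then if c then m else m

Derivation 1: H ⇒ if c then H ⇒ if c then if c then H else H ⇒ if c then if c then m else H ⇒ if c then if c then m else m
Derivation 2: H ⇒ if c then H else H ⇒ if c then if c then H else H ⇒ if c then if c then m else H ⇒ if c then if c then m else m

Two distinct leftmost derivations for the same string.

Ambiguous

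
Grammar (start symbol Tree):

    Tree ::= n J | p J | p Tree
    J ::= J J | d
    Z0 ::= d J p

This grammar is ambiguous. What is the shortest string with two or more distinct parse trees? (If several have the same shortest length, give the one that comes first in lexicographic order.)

n d d d

length 2: no string has ≥2 trees
length 3: no string has ≥2 trees
length 4: n d d d has 2 parse trees

Two derivations of n d d d:
  Tree ⇒ n J ⇒ n J J ⇒ n J J J ⇒ n d J J ⇒ n d d J ⇒ n d d d
  Tree ⇒ n J ⇒ n J J ⇒ n d J ⇒ n d J J ⇒ n d d J ⇒ n d d d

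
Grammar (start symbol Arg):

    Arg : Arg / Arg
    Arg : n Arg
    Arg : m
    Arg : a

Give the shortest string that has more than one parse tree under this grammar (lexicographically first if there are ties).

length 1: no string has ≥2 trees
length 2: no string has ≥2 trees
length 3: no string has ≥2 trees
length 4: n a / a has 2 parse trees

Two derivations of n a / a:
  Arg ⇒ Arg / Arg ⇒ n Arg / Arg ⇒ n a / Arg ⇒ n a / a
  Arg ⇒ n Arg ⇒ n Arg / Arg ⇒ n a / Arg ⇒ n a / a

n a / a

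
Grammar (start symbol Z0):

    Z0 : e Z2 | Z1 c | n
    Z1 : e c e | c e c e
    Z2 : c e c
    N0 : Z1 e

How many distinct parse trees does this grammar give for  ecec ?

Parse trees for ecec:
  [Z0 e [Z2 c e c]]
  [Z0 [Z1 e c e] c]

2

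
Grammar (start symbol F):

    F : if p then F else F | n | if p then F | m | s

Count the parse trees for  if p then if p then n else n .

2

Parse trees for if p then if p then n else n:
  [F if p then [F if p then [F n]] else [F n]]
  [F if p then [F if p then [F n] else [F n]]]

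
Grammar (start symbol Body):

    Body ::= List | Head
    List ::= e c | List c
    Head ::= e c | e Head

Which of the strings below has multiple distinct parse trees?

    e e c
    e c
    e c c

e e c: 1 tree
e c: 2 trees
e c c: 1 tree

e c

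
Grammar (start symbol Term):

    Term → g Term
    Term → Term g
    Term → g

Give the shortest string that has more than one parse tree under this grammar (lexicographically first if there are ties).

length 1: no string has ≥2 trees
length 2: g g has 2 parse trees

Two derivations of g g:
  Term ⇒ g Term ⇒ g g
  Term ⇒ Term g ⇒ g g

g g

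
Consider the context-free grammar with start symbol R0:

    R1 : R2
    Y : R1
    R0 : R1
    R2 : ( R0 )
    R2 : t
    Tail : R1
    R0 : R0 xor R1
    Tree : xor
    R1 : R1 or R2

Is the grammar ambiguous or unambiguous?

Only R0, R1, R2 are reachable from R0; ignoring the rest: R0 → R0 xor R1 | R1  ;  R1 → R1 or R2 | R2  — a left-associative chain with R2 at the bottom. Each string factors uniquely by precedence.

Unambiguous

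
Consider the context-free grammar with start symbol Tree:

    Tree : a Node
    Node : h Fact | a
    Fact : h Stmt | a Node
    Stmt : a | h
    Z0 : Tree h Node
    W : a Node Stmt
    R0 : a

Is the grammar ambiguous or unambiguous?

Unambiguous

Only Tree, Node, Fact, Stmt are reachable from Tree; ignoring the rest: The reachable rules are right-linear with at most one rule per (nonterminal, next-terminal) pair. Each input token forces the next rule, so parsing is deterministic.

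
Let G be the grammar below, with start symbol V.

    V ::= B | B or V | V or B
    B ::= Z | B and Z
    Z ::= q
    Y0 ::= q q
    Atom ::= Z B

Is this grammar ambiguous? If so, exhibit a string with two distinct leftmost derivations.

Witness: q or q

Derivation 1: V ⇒ B or V ⇒ Z or V ⇒ q or V ⇒ q or B ⇒ q or Z ⇒ q or q
Derivation 2: V ⇒ V or B ⇒ B or B ⇒ Z or B ⇒ q or B ⇒ q or Z ⇒ q or q

Two distinct leftmost derivations for the same string.

Ambiguous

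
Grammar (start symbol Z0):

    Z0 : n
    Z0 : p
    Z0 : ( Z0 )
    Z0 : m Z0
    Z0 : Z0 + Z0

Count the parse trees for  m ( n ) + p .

2

Parse trees for m ( n ) + p:
  [Z0 m [Z0 [Z0 ( [Z0 n] )] + [Z0 p]]]
  [Z0 [Z0 m [Z0 ( [Z0 n] )]] + [Z0 p]]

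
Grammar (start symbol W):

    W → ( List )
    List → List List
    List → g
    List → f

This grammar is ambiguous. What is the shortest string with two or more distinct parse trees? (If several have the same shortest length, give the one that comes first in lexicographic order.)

( f f f )

length 3: no string has ≥2 trees
length 4: no string has ≥2 trees
length 5: ( f f f ) has 2 parse trees

Two derivations of ( f f f ):
  W ⇒ ( List ) ⇒ ( List List ) ⇒ ( List List List ) ⇒ ( f List List ) ⇒ ( f f List ) ⇒ ( f f f )
  W ⇒ ( List ) ⇒ ( List List ) ⇒ ( f List ) ⇒ ( f List List ) ⇒ ( f f List ) ⇒ ( f f f )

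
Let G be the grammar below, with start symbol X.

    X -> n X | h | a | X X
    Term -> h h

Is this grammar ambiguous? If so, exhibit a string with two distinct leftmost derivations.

Ambiguous

Witness: a a a

Derivation 1: X ⇒ X X ⇒ a X ⇒ a X X ⇒ a a X ⇒ a a a
Derivation 2: X ⇒ X X ⇒ X X X ⇒ a X X ⇒ a a X ⇒ a a a

Two distinct leftmost derivations for the same string.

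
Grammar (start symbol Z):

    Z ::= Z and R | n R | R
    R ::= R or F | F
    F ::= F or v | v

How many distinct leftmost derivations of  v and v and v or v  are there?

2

Parse trees for v and v and v or v:
  [Z [Z [Z [R [F v]]] and [R [F v]]] and [R [R [F v]] or [F v]]]
  [Z [Z [Z [R [F v]]] and [R [F v]]] and [R [F [F v] or v]]]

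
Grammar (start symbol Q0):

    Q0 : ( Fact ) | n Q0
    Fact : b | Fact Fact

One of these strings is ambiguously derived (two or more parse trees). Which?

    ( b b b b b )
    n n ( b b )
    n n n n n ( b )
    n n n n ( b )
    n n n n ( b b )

( b b b b b )

( b b b b b ): 14 trees
n n ( b b ): 1 tree
n n n n n ( b ): 1 tree
n n n n ( b ): 1 tree
n n n n ( b b ): 1 tree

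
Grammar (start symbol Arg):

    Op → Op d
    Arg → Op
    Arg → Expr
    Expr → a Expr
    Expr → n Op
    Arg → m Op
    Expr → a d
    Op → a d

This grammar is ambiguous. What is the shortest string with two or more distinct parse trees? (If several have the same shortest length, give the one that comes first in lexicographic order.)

a d

length 2: a d has 2 parse trees

Two derivations of a d:
  Arg ⇒ Op ⇒ a d
  Arg ⇒ Expr ⇒ a d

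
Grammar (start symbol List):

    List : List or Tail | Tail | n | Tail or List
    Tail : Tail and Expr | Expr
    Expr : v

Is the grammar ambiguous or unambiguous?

Ambiguous

Witness: v or v

Derivation 1: List ⇒ List or Tail ⇒ Tail or Tail ⇒ Expr or Tail ⇒ v or Tail ⇒ v or Expr ⇒ v or v
Derivation 2: List ⇒ Tail or List ⇒ Expr or List ⇒ v or List ⇒ v or Tail ⇒ v or Expr ⇒ v or v

Two distinct leftmost derivations for the same string.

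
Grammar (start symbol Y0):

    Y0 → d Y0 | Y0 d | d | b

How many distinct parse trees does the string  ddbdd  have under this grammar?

6

Parse trees for ddbdd:
  [Y0 d [Y0 d [Y0 [Y0 [Y0 b] d] d]]]
  [Y0 d [Y0 [Y0 d [Y0 [Y0 b] d]] d]]
  [Y0 d [Y0 [Y0 [Y0 d [Y0 b]] d] d]]
  [Y0 [Y0 d [Y0 d [Y0 [Y0 b] d]]] d]
  [Y0 [Y0 d [Y0 [Y0 d [Y0 b]] d]] d]
  [Y0 [Y0 [Y0 d [Y0 d [Y0 b]]] d] d]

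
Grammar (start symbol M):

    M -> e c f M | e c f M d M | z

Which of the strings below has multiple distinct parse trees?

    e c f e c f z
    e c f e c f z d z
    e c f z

e c f e c f z d z

e c f e c f z: 1 tree
e c f e c f z d z: 2 trees
e c f z: 1 tree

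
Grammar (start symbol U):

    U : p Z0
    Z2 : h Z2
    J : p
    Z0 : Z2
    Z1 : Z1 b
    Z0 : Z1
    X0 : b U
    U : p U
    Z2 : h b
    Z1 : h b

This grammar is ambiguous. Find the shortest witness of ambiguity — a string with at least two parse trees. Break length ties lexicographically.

length 3: p h b has 2 parse trees

Two derivations of p h b:
  U ⇒ p Z0 ⇒ p Z2 ⇒ p h b
  U ⇒ p Z0 ⇒ p Z1 ⇒ p h b

p h b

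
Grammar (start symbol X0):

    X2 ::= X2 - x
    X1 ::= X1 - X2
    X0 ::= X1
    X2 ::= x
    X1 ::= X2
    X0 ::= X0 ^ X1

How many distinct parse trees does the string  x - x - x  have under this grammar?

Parse trees for x - x - x:
  [X0 [X1 [X1 [X2 x]] - [X2 [X2 x] - x]]]
  [X0 [X1 [X1 [X1 [X2 x]] - [X2 x]] - [X2 x]]]
  [X0 [X1 [X1 [X2 [X2 x] - x]] - [X2 x]]]
  [X0 [X1 [X2 [X2 [X2 x] - x] - x]]]

4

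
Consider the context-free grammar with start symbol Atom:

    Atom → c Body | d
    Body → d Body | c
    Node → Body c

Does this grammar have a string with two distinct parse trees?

Unambiguous

Only Atom, Body are reachable from Atom; ignoring the rest: Each reachable nonterminal has at most one production per leading terminal, and all productions are right-linear; the derivation is determined token-by-token.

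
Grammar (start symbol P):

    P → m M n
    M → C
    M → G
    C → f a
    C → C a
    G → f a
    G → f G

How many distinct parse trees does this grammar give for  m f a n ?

2

Parse trees for m f a n:
  [P m [M [C f a]] n]
  [P m [M [G f a]] n]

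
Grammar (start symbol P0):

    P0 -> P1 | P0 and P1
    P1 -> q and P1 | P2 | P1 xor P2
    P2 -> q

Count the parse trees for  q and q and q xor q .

7

Parse trees for q and q and q xor q:
  [P0 [P1 q and [P1 q and [P1 [P1 [P2 q]] xor [P2 q]]]]]
  [P0 [P1 q and [P1 [P1 q and [P1 [P2 q]]] xor [P2 q]]]]
  [P0 [P1 [P1 q and [P1 q and [P1 [P2 q]]]] xor [P2 q]]]
  [P0 [P0 [P1 [P2 q]]] and [P1 q and [P1 [P1 [P2 q]] xor [P2 q]]]]
  [P0 [P0 [P1 [P2 q]]] and [P1 [P1 q and [P1 [P2 q]]] xor [P2 q]]]
  [P0 [P0 [P1 q and [P1 [P2 q]]]] and [P1 [P1 [P2 q]] xor [P2 q]]]
  [P0 [P0 [P0 [P1 [P2 q]]] and [P1 [P2 q]]] and [P1 [P1 [P2 q]] xor [P2 q]]]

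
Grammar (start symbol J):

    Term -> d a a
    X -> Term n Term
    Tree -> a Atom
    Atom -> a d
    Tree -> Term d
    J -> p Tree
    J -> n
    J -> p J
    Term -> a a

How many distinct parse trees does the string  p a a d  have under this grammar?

Parse trees for p a a d:
  [J p [Tree a [Atom a d]]]
  [J p [Tree [Term a a] d]]

2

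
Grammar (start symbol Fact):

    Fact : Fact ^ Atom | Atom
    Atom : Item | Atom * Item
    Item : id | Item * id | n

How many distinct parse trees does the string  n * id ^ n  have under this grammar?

Parse trees for n * id ^ n:
  [Fact [Fact [Atom [Item [Item n] * id]]] ^ [Atom [Item n]]]
  [Fact [Fact [Atom [Atom [Item n]] * [Item id]]] ^ [Atom [Item n]]]

2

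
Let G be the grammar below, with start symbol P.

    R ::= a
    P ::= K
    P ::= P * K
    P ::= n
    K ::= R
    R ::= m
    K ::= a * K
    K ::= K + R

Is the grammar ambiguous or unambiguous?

Ambiguous

Witness: a * a

Derivation 1: P ⇒ K ⇒ a * K ⇒ a * R ⇒ a * a
Derivation 2: P ⇒ P * K ⇒ K * K ⇒ R * K ⇒ a * K ⇒ a * R ⇒ a * a

Two distinct leftmost derivations for the same string.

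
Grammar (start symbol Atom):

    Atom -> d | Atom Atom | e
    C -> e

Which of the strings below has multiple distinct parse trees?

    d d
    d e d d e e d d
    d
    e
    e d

d d: 1 tree
d e d d e e d d: 429 trees
d: 1 tree
e: 1 tree
e d: 1 tree

d e d d e e d d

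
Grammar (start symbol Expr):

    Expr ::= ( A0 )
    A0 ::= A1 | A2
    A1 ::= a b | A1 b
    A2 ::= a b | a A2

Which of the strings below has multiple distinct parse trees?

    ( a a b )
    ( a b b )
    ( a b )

( a b )

( a a b ): 1 tree
( a b b ): 1 tree
( a b ): 2 trees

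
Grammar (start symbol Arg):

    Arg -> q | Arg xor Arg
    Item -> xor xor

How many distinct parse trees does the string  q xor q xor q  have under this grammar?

Parse trees for q xor q xor q:
  [Arg [Arg q] xor [Arg [Arg q] xor [Arg q]]]
  [Arg [Arg [Arg q] xor [Arg q]] xor [Arg q]]

2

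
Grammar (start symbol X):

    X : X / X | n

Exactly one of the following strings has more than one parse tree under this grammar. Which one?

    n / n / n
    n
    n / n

n / n / n

n / n / n: 2 trees
n: 1 tree
n / n: 1 tree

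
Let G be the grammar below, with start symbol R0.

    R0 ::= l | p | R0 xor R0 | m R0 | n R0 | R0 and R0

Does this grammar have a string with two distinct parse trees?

Ambiguous

Witness: m l and l

Derivation 1: R0 ⇒ m R0 ⇒ m R0 and R0 ⇒ m l and R0 ⇒ m l and l
Derivation 2: R0 ⇒ R0 and R0 ⇒ m R0 and R0 ⇒ m l and R0 ⇒ m l and l

Two distinct leftmost derivations for the same string.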